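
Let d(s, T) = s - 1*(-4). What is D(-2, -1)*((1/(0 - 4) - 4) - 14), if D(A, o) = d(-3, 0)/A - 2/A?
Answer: -73/8 ≈ -9.1250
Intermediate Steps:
d(s, T) = 4 + s (d(s, T) = s + 4 = 4 + s)
D(A, o) = -1/A (D(A, o) = (4 - 3)/A - 2/A = 1/A - 2/A = -1/A)
D(-2, -1)*((1/(0 - 4) - 4) - 14) = (-1/(-2))*((1/(0 - 4) - 4) - 14) = (-1*(-½))*((1/(-4) - 4) - 14) = ((-¼*1 - 4) - 14)/2 = ((-¼ - 4) - 14)/2 = (-17/4 - 14)/2 = (½)*(-73/4) = -73/8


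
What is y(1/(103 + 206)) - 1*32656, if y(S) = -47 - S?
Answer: -10105228/309 ≈ -32703.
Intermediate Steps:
y(1/(103 + 206)) - 1*32656 = (-47 - 1/(103 + 206)) - 1*32656 = (-47 - 1/309) - 32656 = -14524/309 - 32656 = -10105228/309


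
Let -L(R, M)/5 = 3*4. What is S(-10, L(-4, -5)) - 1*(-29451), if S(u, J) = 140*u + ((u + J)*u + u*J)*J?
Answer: -49949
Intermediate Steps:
L(R, M) = -60 (L(R, M) = -15*4 = -5*12 = -60)
S(u, J) = 140*u + J*(J*u + u*(J + u)) (S(u, J) = 140*u + ((J + u)*u + J*u)*J = 140*u + (u*(J + u) + J*u)*J = 140*u + (J*u + u*(J + u))*J = 140*u + J*(J*u + u*(J + u)))
S(-10, L(-4, -5)) - 1*(-29451) = -10*(140 + 2*(-60)**2 - 60*(-10)) - 1*(-29451) = -10*(140 + 2*3600 + 600) + 29451 = -10*(140 + 7200 + 600) + 29451 = -10*7940 + 29451 = -79400 + 29451 = -49949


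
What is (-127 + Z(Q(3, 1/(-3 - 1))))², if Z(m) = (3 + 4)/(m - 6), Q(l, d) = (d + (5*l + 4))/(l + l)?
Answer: 8862529/529 ≈ 16753.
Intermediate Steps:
Q(l, d) = (4 + d + 5*l)/(2*l) (Q(l, d) = (d + (4 + 5*l))/((2*l)) = (4 + d + 5*l)*(1/(2*l)) = (4 + d + 5*l)/(2*l))
Z(m) = 7/(-6 + m)
(-127 + Z(Q(3, 1/(-3 - 1))))² = (-127 + 7/(-6 + (½)*(4 + 1/(-3 - 1) + 5*3)/3))² = (-127 + 7/(-6 + (½)*(⅓)*(4 + 1/(-4) + 15)))² = (-127 + 7/(-6 + (½)*(⅓)*(4 - ¼ + 15)))² = (-127 + 7/(-6 + (½)*(⅓)*(75/4)))² = (-127 + 7/(-6 + 25/8))² = (-127 + 7/(-23/8))² = (-127 + 7*(-8/23))² = (-127 - 56/23)² = (-2977/23)² = 8862529/529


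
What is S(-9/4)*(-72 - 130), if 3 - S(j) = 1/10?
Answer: -2929/5 ≈ -585.80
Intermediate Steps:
S(j) = 29/10 (S(j) = 3 - 1/10 = 29/10)
S(-9/4)*(-72 - 130) = 29*(-72 - 130)/10 = (29/10)*(-202) = -2929/5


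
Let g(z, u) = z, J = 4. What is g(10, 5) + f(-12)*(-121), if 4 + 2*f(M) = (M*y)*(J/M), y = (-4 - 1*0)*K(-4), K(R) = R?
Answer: -3620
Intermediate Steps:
y = 16 (y = (-4 - 1*0)*(-4) = (-4 + 0)*(-4) = -4*(-4) = 16)
f(M) = 30 (f(M) = -2 + ((M*16)*(4/M))/2 = -2 + ((16*M)*(4/M))/2 = -2 + (1/2)*64 = -2 + 32 = 30)
g(10, 5) + f(-12)*(-121) = 10 + 30*(-121) = 10 - 3630 = -3620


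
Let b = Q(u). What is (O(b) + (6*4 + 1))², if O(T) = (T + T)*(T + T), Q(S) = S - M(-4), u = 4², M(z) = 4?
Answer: 361201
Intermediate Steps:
u = 16
Q(S) = -4 + S (Q(S) = S - 1*4 = S - 4 = -4 + S)
b = 12 (b = -4 + 16 = 12)
O(T) = 4*T² (O(T) = (2*T)*(2*T) = 4*T²)
(O(b) + (6*4 + 1))² = (4*12² + (6*4 + 1))² = (4*144 + (24 + 1))² = (576 + 25)² = 601² = 361201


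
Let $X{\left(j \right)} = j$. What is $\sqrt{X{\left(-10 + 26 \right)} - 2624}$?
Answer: $4 i \sqrt{163} \approx 51.069 i$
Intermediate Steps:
$\sqrt{X{\left(-10 + 26 \right)} - 2624} = \sqrt{\left(-10 + 26\right) - 2624} = \sqrt{16 - 2624} = \sqrt{-2608} = 4 i \sqrt{163}$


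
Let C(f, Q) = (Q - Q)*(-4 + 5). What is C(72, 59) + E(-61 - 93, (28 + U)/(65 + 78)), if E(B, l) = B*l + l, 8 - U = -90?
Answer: -19278/143 ≈ -134.81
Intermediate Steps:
U = 98 (U = 8 - 1*(-90) = 8 + 90 = 98)
C(f, Q) = 0 (C(f, Q) = 0*1 = 0)
E(B, l) = l + B*l
C(72, 59) + E(-61 - 93, (28 + U)/(65 + 78)) = 0 + ((28 + 98)/(65 + 78))*(1 + (-61 - 93)) = 0 + (126/143)*(1 - 154) = 0 + (126*(1/143))*(-153) = 0 + (126/143)*(-153) = 0 - 19278/143 = -19278/143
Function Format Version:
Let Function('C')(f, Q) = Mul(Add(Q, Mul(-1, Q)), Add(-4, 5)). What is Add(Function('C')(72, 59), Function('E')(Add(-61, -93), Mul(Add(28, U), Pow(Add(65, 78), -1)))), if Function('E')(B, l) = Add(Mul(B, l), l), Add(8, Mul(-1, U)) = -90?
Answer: Rational(-19278, 143) ≈ -134.81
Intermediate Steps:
U = 98 (U = Add(8, Mul(-1, -90)) = Add(8, 90) = 98)
Function('C')(f, Q) = 0 (Function('C')(f, Q) = Mul(0, 1) = 0)
Function('E')(B, l) = Add(l, Mul(B, l))
Add(Function('C')(72, 59), Function('E')(Add(-61, -93), Mul(Add(28, U), Pow(Add(65, 78), -1)))) = Add(0, Mul(Mul(Add(28, 98), Pow(Add(65, 78), -1)), Add(1, Add(-61, -93)))) = Add(0, Mul(Mul(126, Pow(143, -1)), Add(1, -154))) = Add(0, Mul(Mul(126, Rational(1, 143)), -153)) = Add(0, Mul(Rational(126, 143), -153)) = Add(0, Rational(-19278, 143)) = Rational(-19278, 143)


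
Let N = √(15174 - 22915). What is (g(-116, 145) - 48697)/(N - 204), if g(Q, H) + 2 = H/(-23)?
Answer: 228525288/1135211 + 1120222*I*√7741/1135211 ≈ 201.31 + 86.821*I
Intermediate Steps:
g(Q, H) = -2 - H/23 (g(Q, H) = -2 + H/(-23) = -2 + H*(-1/23) = -2 - H/23)
N = I*√7741 (N = √(-7741) = I*√7741 ≈ 87.983*I)
(g(-116, 145) - 48697)/(N - 204) = ((-2 - 1/23*145) - 48697)/(I*√7741 - 204) = ((-2 - 145/23) - 48697)/(-204 + I*√7741) = (-191/23 - 48697)/(-204 + I*√7741) = -1120222/(23*(-204 + I*√7741))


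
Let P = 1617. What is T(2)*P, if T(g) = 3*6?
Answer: 29106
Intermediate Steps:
T(g) = 18
T(2)*P = 18*1617 = 29106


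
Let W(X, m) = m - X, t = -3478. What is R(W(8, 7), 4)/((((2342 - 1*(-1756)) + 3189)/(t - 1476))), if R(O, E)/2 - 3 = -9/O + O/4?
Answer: -116419/7287 ≈ -15.976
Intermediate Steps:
R(O, E) = 6 + O/2 - 18/O (R(O, E) = 6 + 2*(-9/O + O/4) = 6 + (O/2 - 18/O) = 6 + O/2 - 18/O)
R(W(8, 7), 4)/((((2342 - 1*(-1756)) + 3189)/(t - 1476))) = (6 + (7 - 1*8)/2 - 18/(7 - 1*8))/((((2342 - 1*(-1756)) + 3189)/(-3478 - 1476))) = (6 + (7 - 8)/2 - 18/(7 - 8))/((((2342 + 1756) + 3189)/(-4954))) = (6 + (1/2)*(-1) - 18/(-1))/(((4098 + 3189)*(-1/4954))) = (6 - 1/2 - 18*(-1))/((7287*(-1/4954))) = (6 - 1/2 + 18)/(-7287/4954) = (47/2)*(-4954/7287) = -116419/7287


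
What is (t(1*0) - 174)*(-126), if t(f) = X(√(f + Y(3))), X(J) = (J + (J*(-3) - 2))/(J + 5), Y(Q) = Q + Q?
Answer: 416304/19 + 1008*√6/19 ≈ 22041.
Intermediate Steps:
Y(Q) = 2*Q
X(J) = (-2 - 2*J)/(5 + J) (X(J) = (J + (-3*J - 2))/(5 + J) = (J + (-2 - 3*J))/(5 + J) = (-2 - 2*J)/(5 + J))
t(f) = 2*(-1 - √(6 + f))/(5 + √(6 + f)) (t(f) = 2*(-1 - √(f + 2*3))/(5 + √(f + 2*3)) = 2*(-1 - √(f + 6))/(5 + √(f + 6)) = 2*(-1 - √(6 + f))/(5 + √(6 + f)))
(t(1*0) - 174)*(-126) = (2*(-1 - √(6 + 1*0))/(5 + √(6 + 1*0)) - 174)*(-126) = (2*(-1 - √(6 + 0))/(5 + √(6 + 0)) - 174)*(-126) = (2*(-1 - √6)/(5 + √6) - 174)*(-126) = (-174 + 2*(-1 - √6)/(5 + √6))*(-126) = 21924 - 252*(-1 - √6)/(5 + √6)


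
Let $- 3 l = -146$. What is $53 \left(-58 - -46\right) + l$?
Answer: $- \frac{1762}{3} \approx -587.33$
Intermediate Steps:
$l = \frac{146}{3}$ ($l = \left(- \frac{1}{3}\right) \left(-146\right) = \frac{146}{3} \approx 48.667$)
$53 \left(-58 - -46\right) + l = 53 \left(-58 - -46\right) + \frac{146}{3} = 53 \left(-58 + 46\right) + \frac{146}{3} = 53 \left(-12\right) + \frac{146}{3} = -636 + \frac{146}{3} = - \frac{1762}{3}$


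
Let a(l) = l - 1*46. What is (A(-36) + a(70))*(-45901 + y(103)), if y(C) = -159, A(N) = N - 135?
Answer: 6770820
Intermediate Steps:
a(l) = -46 + l (a(l) = l - 46 = -46 + l)
A(N) = -135 + N
(A(-36) + a(70))*(-45901 + y(103)) = ((-135 - 36) + (-46 + 70))*(-45901 - 159) = (-171 + 24)*(-46060) = -147*(-46060) = 6770820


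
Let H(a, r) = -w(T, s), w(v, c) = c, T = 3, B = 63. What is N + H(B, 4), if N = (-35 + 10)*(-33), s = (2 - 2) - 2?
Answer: 827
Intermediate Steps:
s = -2 (s = 0 - 2 = -2)
H(a, r) = 2 (H(a, r) = -1*(-2) = 2)
N = 825 (N = -25*(-33) = 825)
N + H(B, 4) = 825 + 2 = 827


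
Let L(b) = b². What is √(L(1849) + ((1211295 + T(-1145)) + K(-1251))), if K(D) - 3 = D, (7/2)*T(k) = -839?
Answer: √226801806/7 ≈ 2151.4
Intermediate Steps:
T(k) = -1678/7 (T(k) = (2/7)*(-839) = -1678/7)
K(D) = 3 + D
√(L(1849) + ((1211295 + T(-1145)) + K(-1251))) = √(1849² + ((1211295 - 1678/7) + (3 - 1251))) = √(3418801 + (8477387/7 - 1248)) = √(3418801 + 8468651/7) = √(32400258/7) = √226801806/7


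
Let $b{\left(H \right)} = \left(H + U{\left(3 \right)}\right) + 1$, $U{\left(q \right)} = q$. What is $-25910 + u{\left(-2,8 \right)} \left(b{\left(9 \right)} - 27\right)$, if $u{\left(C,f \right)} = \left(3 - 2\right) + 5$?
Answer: $-25994$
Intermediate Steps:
$u{\left(C,f \right)} = 6$ ($u{\left(C,f \right)} = 1 + 5 = 6$)
$b{\left(H \right)} = 4 + H$ ($b{\left(H \right)} = \left(H + 3\right) + 1 = \left(3 + H\right) + 1 = 4 + H$)
$-25910 + u{\left(-2,8 \right)} \left(b{\left(9 \right)} - 27\right) = -25910 + 6 \left(\left(4 + 9\right) - 27\right) = -25910 + 6 \left(13 - 27\right) = -25910 + 6 \left(-14\right) = -25910 - 84 = -25994$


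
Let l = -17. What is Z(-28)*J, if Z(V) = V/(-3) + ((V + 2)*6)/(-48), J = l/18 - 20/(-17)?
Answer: 10721/3672 ≈ 2.9197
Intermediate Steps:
J = 71/306 (J = -17/18 - 20/(-17) = -17*1/18 - 20*(-1/17) = -17/18 + 20/17 = 71/306 ≈ 0.23203)
Z(V) = -¼ - 11*V/24 (Z(V) = V*(-⅓) + ((2 + V)*6)*(-1/48) = -V/3 + (12 + 6*V)*(-1/48) = -V/3 + (-¼ - V/8) = -¼ - 11*V/24)
Z(-28)*J = (-¼ - 11/24*(-28))*(71/306) = (-¼ + 77/6)*(71/306) = (151/12)*(71/306) = 10721/3672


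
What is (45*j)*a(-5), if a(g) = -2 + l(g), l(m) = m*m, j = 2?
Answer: 2070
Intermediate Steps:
l(m) = m²
a(g) = -2 + g²
(45*j)*a(-5) = (45*2)*(-2 + (-5)²) = 90*(-2 + 25) = 90*23 = 2070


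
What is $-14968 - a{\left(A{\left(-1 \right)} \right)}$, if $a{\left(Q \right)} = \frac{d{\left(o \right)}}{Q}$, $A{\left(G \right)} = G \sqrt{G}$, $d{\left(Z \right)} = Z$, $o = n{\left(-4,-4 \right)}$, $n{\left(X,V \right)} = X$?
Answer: $-14968 + 4 i \approx -14968.0 + 4.0 i$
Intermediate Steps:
$o = -4$
$A{\left(G \right)} = G^{\frac{3}{2}}$
$a{\left(Q \right)} = - \frac{4}{Q}$
$-14968 - a{\left(A{\left(-1 \right)} \right)} = -14968 - - \frac{4}{\left(-1\right)^{\frac{3}{2}}} = -14968 - - \frac{4}{\left(-1\right) i} = -14968 - - 4 i = -14968 + 4 i$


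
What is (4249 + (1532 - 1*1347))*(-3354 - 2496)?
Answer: -25938900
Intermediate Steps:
(4249 + (1532 - 1*1347))*(-3354 - 2496) = (4249 + (1532 - 1347))*(-5850) = (4249 + 185)*(-5850) = 4434*(-5850) = -25938900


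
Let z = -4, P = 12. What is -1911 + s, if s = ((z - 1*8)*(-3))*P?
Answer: -1479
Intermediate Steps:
s = 432 (s = ((-4 - 1*8)*(-3))*12 = ((-4 - 8)*(-3))*12 = -12*(-3)*12 = 36*12 = 432)
-1911 + s = -1911 + 432 = -1479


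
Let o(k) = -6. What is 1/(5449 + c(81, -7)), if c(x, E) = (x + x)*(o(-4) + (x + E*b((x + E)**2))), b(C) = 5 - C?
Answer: 1/6221713 ≈ 1.6073e-7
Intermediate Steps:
c(x, E) = 2*x*(-6 + x + E*(5 - (E + x)**2)) (c(x, E) = (x + x)*(-6 + (x + E*(5 - (x + E)**2))) = (2*x)*(-6 + (x + E*(5 - (E + x)**2))) = (2*x)*(-6 + x + E*(5 - (E + x)**2)) = 2*x*(-6 + x + E*(5 - (E + x)**2)))
1/(5449 + c(81, -7)) = 1/(5449 - 2*81*(6 - 1*81 - 7*(-5 + (-7 + 81)**2))) = 1/(5449 - 2*81*(6 - 81 - 7*(-5 + 74**2))) = 1/(5449 - 2*81*(6 - 81 - 7*(-5 + 5476))) = 1/(5449 - 2*81*(6 - 81 - 7*5471)) = 1/(5449 - 2*81*(6 - 81 - 38297)) = 1/(5449 - 2*81*(-38372)) = 1/(5449 + 6216264) = 1/6221713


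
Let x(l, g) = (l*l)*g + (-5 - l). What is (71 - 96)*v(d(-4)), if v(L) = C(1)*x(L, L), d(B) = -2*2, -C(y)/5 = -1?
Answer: 8125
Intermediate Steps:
C(y) = 5 (C(y) = -5*(-1) = 5)
d(B) = -4
x(l, g) = -5 - l + g*l**2 (x(l, g) = l**2*g + (-5 - l) = g*l**2 + (-5 - l) = -5 - l + g*l**2)
v(L) = -25 - 5*L + 5*L**3 (v(L) = 5*(-5 - L + L*L**2) = 5*(-5 - L + L**3) = 5*(-5 + L**3 - L) = -25 - 5*L + 5*L**3)
(71 - 96)*v(d(-4)) = (71 - 96)*(-25 - 5*(-4) + 5*(-4)**3) = -25*(-25 + 20 + 5*(-64)) = -25*(-25 + 20 - 320) = -25*(-325) = 8125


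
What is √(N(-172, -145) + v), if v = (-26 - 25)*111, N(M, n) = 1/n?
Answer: I*√119022670/145 ≈ 75.24*I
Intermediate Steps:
v = -5661 (v = -51*111 = -5661)
√(N(-172, -145) + v) = √(1/(-145) - 5661) = √(-1/145 - 5661) = √(-820846/145) = I*√119022670/145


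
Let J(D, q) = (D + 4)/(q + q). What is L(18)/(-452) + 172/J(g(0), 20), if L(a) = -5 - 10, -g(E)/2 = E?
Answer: 777455/452 ≈ 1720.0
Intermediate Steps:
g(E) = -2*E
J(D, q) = (4 + D)/(2*q) (J(D, q) = (4 + D)/((2*q)) = (4 + D)*(1/(2*q)) = (4 + D)/(2*q))
L(a) = -15
L(18)/(-452) + 172/J(g(0), 20) = -15/(-452) + 172/(((½)*(4 - 2*0)/20)) = -15*(-1/452) + 172/(((½)*(1/20)*(4 + 0))) = 15/452 + 172/(((½)*(1/20)*4)) = 15/452 + 172/(⅒) = 15/452 + 172*10 = 15/452 + 1720 = 777455/452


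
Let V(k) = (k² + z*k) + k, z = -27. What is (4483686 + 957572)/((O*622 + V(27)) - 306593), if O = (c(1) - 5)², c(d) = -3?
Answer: -2720629/133379 ≈ -20.398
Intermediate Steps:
O = 64 (O = (-3 - 5)² = (-8)² = 64)
V(k) = k² - 26*k (V(k) = (k² - 27*k) + k = k² - 26*k)
(4483686 + 957572)/((O*622 + V(27)) - 306593) = (4483686 + 957572)/((64*622 + 27*(-26 + 27)) - 306593) = 5441258/((39808 + 27*1) - 306593) = 5441258/((39808 + 27) - 306593) = 5441258/(39835 - 306593) = 5441258/(-266758) = 5441258*(-1/266758) = -2720629/133379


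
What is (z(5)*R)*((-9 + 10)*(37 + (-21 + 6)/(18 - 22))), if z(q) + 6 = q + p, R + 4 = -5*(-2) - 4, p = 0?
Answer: -163/2 ≈ -81.500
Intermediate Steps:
R = 2 (R = -4 + (-5*(-2) - 4) = -4 + (10 - 4) = -4 + 6 = 2)
z(q) = -6 + q (z(q) = -6 + (q + 0) = -6 + q)
(z(5)*R)*((-9 + 10)*(37 + (-21 + 6)/(18 - 22))) = ((-6 + 5)*2)*((-9 + 10)*(37 + (-21 + 6)/(18 - 22))) = (-1*2)*(1*(37 - 15/(-4))) = -2*(37 - 15*(-1/4)) = -2*(37 + 15/4) = -2*163/4 = -163/2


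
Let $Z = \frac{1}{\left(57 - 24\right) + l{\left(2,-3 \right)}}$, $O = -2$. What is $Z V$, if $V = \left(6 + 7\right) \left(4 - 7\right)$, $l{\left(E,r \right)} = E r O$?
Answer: $- \frac{13}{15} \approx -0.86667$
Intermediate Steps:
$l{\left(E,r \right)} = - 2 E r$ ($l{\left(E,r \right)} = E r \left(-2\right) = - 2 E r$)
$Z = \frac{1}{45}$ ($Z = \frac{1}{\left(57 - 24\right) - 4 \left(-3\right)} = \frac{1}{\left(57 - 24\right) + 12} = \frac{1}{33 + 12} = \frac{1}{45} \approx 0.022222$)
$V = -39$ ($V = 13 \left(4 - 7\right) = 13 \left(-3\right) = -39$)
$Z V = \frac{1}{45} \left(-39\right) = - \frac{13}{15}$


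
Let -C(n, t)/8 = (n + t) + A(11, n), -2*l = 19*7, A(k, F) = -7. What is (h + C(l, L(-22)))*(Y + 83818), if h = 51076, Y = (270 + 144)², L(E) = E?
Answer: 13230293760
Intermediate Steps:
l = -133/2 (l = -19*7/2 = -½*133 = -133/2 ≈ -66.500)
Y = 171396 (Y = 414² = 171396)
C(n, t) = 56 - 8*n - 8*t (C(n, t) = -8*((n + t) - 7) = -8*(-7 + n + t) = 56 - 8*n - 8*t)
(h + C(l, L(-22)))*(Y + 83818) = (51076 + (56 - 8*(-133/2) - 8*(-22)))*(171396 + 83818) = (51076 + (56 + 532 + 176))*255214 = (51076 + 764)*255214 = 51840*255214 = 13230293760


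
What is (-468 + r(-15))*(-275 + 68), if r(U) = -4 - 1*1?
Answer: 97911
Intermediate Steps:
r(U) = -5 (r(U) = -4 - 1 = -5)
(-468 + r(-15))*(-275 + 68) = (-468 - 5)*(-275 + 68) = -473*(-207) = 97911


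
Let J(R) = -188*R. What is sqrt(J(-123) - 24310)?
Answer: I*sqrt(1186) ≈ 34.438*I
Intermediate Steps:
sqrt(J(-123) - 24310) = sqrt(-188*(-123) - 24310) = sqrt(23124 - 24310) = sqrt(-1186) = I*sqrt(1186)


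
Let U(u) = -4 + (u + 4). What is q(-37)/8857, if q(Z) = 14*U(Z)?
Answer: -518/8857 ≈ -0.058485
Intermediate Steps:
U(u) = u (U(u) = -4 + (4 + u) = u)
q(Z) = 14*Z
q(-37)/8857 = (14*(-37))/8857 = -518*1/8857 = -518/8857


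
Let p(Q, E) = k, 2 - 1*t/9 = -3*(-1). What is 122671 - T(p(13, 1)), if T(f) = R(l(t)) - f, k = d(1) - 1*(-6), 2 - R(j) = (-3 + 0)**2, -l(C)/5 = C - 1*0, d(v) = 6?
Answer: 122690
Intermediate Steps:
t = -9 (t = 18 - (-27)*(-1) = 18 - 9*3 = 18 - 27 = -9)
l(C) = -5*C (l(C) = -5*(C - 1*0) = -5*(C + 0) = -5*C)
R(j) = -7 (R(j) = 2 - (-3 + 0)**2 = 2 - 1*(-3)**2 = 2 - 1*9 = 2 - 9 = -7)
k = 12 (k = 6 - 1*(-6) = 6 + 6 = 12)
p(Q, E) = 12
T(f) = -7 - f
122671 - T(p(13, 1)) = 122671 - (-7 - 1*12) = 122671 - (-7 - 12) = 122671 - 1*(-19) = 122671 + 19 = 122690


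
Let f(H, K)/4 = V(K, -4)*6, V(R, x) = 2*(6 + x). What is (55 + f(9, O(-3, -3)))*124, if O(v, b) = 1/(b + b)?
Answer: 18724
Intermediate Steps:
V(R, x) = 12 + 2*x
O(v, b) = 1/(2*b)
f(H, K) = 96 (f(H, K) = 4*((12 + 2*(-4))*6) = 4*((12 - 8)*6) = 4*(4*6) = 4*24 = 96)
(55 + f(9, O(-3, -3)))*124 = (55 + 96)*124 = 151*124 = 18724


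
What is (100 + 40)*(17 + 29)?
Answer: 6440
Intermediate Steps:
(100 + 40)*(17 + 29) = 140*46 = 6440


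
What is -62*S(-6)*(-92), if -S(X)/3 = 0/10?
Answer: 0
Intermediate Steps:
S(X) = 0 (S(X) = -0/10 = -3*0 = 0)
-62*S(-6)*(-92) = -62*0*(-92) = 0*(-92) = 0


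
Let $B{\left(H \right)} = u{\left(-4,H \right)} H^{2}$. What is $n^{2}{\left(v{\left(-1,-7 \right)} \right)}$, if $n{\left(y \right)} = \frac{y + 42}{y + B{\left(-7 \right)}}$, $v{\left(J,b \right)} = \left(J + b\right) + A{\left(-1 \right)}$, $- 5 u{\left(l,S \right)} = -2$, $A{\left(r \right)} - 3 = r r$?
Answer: $\frac{9025}{1521} \approx 5.9336$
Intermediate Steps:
$A{\left(r \right)} = 3 + r^{2}$ ($A{\left(r \right)} = 3 + r r = 3 + r^{2}$)
$u{\left(l,S \right)} = \frac{2}{5}$ ($u{\left(l,S \right)} = \left(- \frac{1}{5}\right) \left(-2\right) = \frac{2}{5}$)
$B{\left(H \right)} = \frac{2 H^{2}}{5}$
$v{\left(J,b \right)} = 4 + J + b$ ($v{\left(J,b \right)} = \left(J + b\right) + \left(3 + \left(-1\right)^{2}\right) = \left(J + b\right) + \left(3 + 1\right) = \left(J + b\right) + 4 = 4 + J + b$)
$n{\left(y \right)} = \frac{42 + y}{\frac{98}{5} + y}$ ($n{\left(y \right)} = \frac{y + 42}{y + \frac{2 \left(-7\right)^{2}}{5}} = \frac{42 + y}{y + \frac{2}{5} \cdot 49} = \frac{42 + y}{y + \frac{98}{5}} = \frac{42 + y}{\frac{98}{5} + y}$)
$n^{2}{\left(v{\left(-1,-7 \right)} \right)} = \left(\frac{5 \left(42 - 4\right)}{98 + 5 \left(4 - 1 - 7\right)}\right)^{2} = \left(\frac{5 \left(42 - 4\right)}{98 + 5 \left(-4\right)}\right)^{2} = \left(5 \frac{1}{98 - 20} \cdot 38\right)^{2} = \left(5 \cdot \frac{1}{78} \cdot 38\right)^{2} = \left(\frac{95}{39}\right)^{2} = \frac{9025}{1521}$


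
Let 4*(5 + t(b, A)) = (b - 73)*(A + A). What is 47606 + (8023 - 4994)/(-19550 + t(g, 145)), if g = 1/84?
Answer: 15286009426/321095 ≈ 47606.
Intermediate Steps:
g = 1/84 ≈ 0.011905
t(b, A) = -5 + A*(-73 + b)/2 (t(b, A) = -5 + ((b - 73)*(A + A))/4 = -5 + ((-73 + b)*(2*A))/4 = -5 + (2*A*(-73 + b))/4 = -5 + A*(-73 + b)/2)
47606 + (8023 - 4994)/(-19550 + t(g, 145)) = 47606 + (8023 - 4994)/(-19550 + (-5 - 73/2*145 + (½)*145*(1/84))) = 47606 + 3029/(-19550 + (-5 - 10585/2 + 145/168)) = 47606 + 3029/(-19550 - 889835/168) = 47606 + 3029/(-4174235/168) = 47606 + 3029*(-168/4174235) = 47606 - 39144/321095 = 15286009426/321095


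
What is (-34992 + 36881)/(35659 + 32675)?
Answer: 1889/68334 ≈ 0.027644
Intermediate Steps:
(-34992 + 36881)/(35659 + 32675) = 1889/68334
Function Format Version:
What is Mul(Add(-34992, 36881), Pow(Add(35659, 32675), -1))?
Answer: Rational(1889, 68334) ≈ 0.027644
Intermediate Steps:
Mul(Add(-34992, 36881), Pow(Add(35659, 32675), -1)) = Mul(1889, Pow(68334, -1)) = Mul(1889, Rational(1, 68334)) = Rational(1889, 68334)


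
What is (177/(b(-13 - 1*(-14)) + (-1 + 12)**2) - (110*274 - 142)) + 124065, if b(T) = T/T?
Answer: 11476351/122 ≈ 94069.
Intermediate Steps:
b(T) = 1
(177/(b(-13 - 1*(-14)) + (-1 + 12)**2) - (110*274 - 142)) + 124065 = (177/(1 + (-1 + 12)**2) - (110*274 - 142)) + 124065 = (177/(1 + 11**2) - (30140 - 142)) + 124065 = (177/(1 + 121) - 1*29998) + 124065 = (177/122 - 29998) + 124065 = -3659579/122 + 124065 = 11476351/122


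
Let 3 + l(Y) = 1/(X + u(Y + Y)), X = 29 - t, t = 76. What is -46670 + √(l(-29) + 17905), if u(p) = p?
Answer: -46670 + √197369445/105 ≈ -46536.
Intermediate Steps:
X = -47 (X = 29 - 1*76 = 29 - 76 = -47)
l(Y) = -3 + 1/(-47 + 2*Y) (l(Y) = -3 + 1/(-47 + (Y + Y)) = -3 + 1/(-47 + 2*Y))
-46670 + √(l(-29) + 17905) = -46670 + √(2*(71 - 3*(-29))/(-47 + 2*(-29)) + 17905) = -46670 + √(2*(71 + 87)/(-47 - 58) + 17905) = -46670 + √(2*158/(-105) + 17905) = -46670 + √(2*(-1/105)*158 + 17905) = -46670 + √(-316/105 + 17905) = -46670 + √(1879709/105) = -46670 + √197369445/105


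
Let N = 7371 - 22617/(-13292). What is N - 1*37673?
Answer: -402751567/13292 ≈ -30300.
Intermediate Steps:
N = 97997949/13292 (N = 7371 - 22617*(-1/13292) = 7371 + 22617/13292 = 97997949/13292 ≈ 7372.7)
N - 1*37673 = 97997949/13292 - 1*37673 = 97997949/13292 - 37673 = -402751567/13292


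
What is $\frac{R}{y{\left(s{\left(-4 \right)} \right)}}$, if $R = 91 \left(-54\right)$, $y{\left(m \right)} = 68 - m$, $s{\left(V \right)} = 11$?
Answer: $- \frac{1638}{19} \approx -86.211$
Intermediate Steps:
$R = -4914$
$\frac{R}{y{\left(s{\left(-4 \right)} \right)}} = - \frac{4914}{68 - 11} = - \frac{4914}{57} = \left(-4914\right) \frac{1}{57} = - \frac{1638}{19}$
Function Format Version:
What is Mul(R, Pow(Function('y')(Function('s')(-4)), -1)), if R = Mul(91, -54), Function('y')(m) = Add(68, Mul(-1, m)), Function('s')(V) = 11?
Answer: Rational(-1638, 19) ≈ -86.211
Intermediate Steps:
R = -4914
Mul(R, Pow(Function('y')(Function('s')(-4)), -1)) = Mul(-4914, Pow(Add(68, Mul(-1, 11)), -1)) = Mul(-4914, Pow(Add(68, -11), -1)) = Mul(-4914, Pow(57, -1)) = Mul(-4914, Rational(1, 57)) = Rational(-1638, 19)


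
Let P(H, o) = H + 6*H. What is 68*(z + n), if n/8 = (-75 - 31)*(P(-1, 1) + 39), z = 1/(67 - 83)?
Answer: -7381009/4 ≈ -1.8453e+6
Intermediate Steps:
z = -1/16 (z = 1/(-16) = -1/16 ≈ -0.062500)
P(H, o) = 7*H
n = -27136 (n = 8*((-75 - 31)*(7*(-1) + 39)) = 8*(-106*(-7 + 39)) = 8*(-106*32) = 8*(-3392) = -27136)
68*(z + n) = 68*(-1/16 - 27136) = 68*(-434177/16) = -7381009/4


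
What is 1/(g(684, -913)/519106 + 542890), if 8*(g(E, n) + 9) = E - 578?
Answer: 2076424/1127269825377 ≈ 1.8420e-6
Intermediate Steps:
g(E, n) = -325/4 + E/8 (g(E, n) = -9 + (E - 578)/8 = -9 + (-578 + E)/8 = -9 + (-289/4 + E/8) = -325/4 + E/8)
1/(g(684, -913)/519106 + 542890) = 1/((-325/4 + (⅛)*684)/519106 + 542890) = 1/((-325/4 + 171/2)*(1/519106) + 542890) = 1/((17/4)*(1/519106) + 542890) = 1/(17/2076424 + 542890) = 1/(1127269825377/2076424) = 2076424/1127269825377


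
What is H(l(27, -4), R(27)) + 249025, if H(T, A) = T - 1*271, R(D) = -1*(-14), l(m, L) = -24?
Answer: 248730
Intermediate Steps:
R(D) = 14
H(T, A) = -271 + T (H(T, A) = T - 271 = -271 + T)
H(l(27, -4), R(27)) + 249025 = (-271 - 24) + 249025 = -295 + 249025 = 248730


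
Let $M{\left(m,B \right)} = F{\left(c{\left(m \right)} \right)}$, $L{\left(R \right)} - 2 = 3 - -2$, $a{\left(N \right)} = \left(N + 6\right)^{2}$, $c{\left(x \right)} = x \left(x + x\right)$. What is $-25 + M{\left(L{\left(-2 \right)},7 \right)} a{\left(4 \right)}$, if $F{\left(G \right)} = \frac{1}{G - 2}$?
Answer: $- \frac{575}{24} \approx -23.958$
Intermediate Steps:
$c{\left(x \right)} = 2 x^{2}$ ($c{\left(x \right)} = x 2 x = 2 x^{2}$)
$a{\left(N \right)} = \left(6 + N\right)^{2}$
$L{\left(R \right)} = 7$ ($L{\left(R \right)} = 2 + \left(3 - -2\right) = 2 + \left(3 + 2\right) = 2 + 5 = 7$)
$F{\left(G \right)} = \frac{1}{-2 + G}$
$M{\left(m,B \right)} = \frac{1}{-2 + 2 m^{2}}$
$-25 + M{\left(L{\left(-2 \right)},7 \right)} a{\left(4 \right)} = -25 + \frac{1}{2 \left(-1 + 7^{2}\right)} \left(6 + 4\right)^{2} = -25 + \frac{1}{2 \left(-1 + 49\right)} 10^{2} = -25 + \frac{1}{2 \cdot 48} \cdot 100 = -25 + \frac{1}{2} \cdot \frac{1}{48} \cdot 100 = -25 + \frac{1}{96} \cdot 100 = -25 + \frac{25}{24} = - \frac{575}{24}$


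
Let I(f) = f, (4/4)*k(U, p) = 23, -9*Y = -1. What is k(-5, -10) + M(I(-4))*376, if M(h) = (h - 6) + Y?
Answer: -33257/9 ≈ -3695.2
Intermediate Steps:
Y = ⅑ (Y = -⅑*(-1) = ⅑ ≈ 0.11111)
k(U, p) = 23
M(h) = -53/9 + h (M(h) = (h - 6) + ⅑ = (-6 + h) + ⅑ = -53/9 + h)
k(-5, -10) + M(I(-4))*376 = 23 + (-53/9 - 4)*376 = 23 - 89/9*376 = 23 - 33464/9 = -33257/9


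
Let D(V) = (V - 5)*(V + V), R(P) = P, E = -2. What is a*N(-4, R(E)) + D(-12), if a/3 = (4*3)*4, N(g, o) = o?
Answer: 120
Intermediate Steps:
a = 144 (a = 3*((4*3)*4) = 3*(12*4) = 3*48 = 144)
D(V) = 2*V*(-5 + V) (D(V) = (-5 + V)*(2*V) = 2*V*(-5 + V))
a*N(-4, R(E)) + D(-12) = 144*(-2) + 2*(-12)*(-5 - 12) = -288 + 2*(-12)*(-17) = -288 + 408 = 120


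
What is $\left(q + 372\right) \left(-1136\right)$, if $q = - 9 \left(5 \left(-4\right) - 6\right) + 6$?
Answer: $-695232$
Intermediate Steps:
$q = 240$ ($q = - 9 \left(-20 - 6\right) + 6 = \left(-9\right) \left(-26\right) + 6 = 234 + 6 = 240$)
$\left(q + 372\right) \left(-1136\right) = \left(240 + 372\right) \left(-1136\right) = 612 \left(-1136\right) = -695232$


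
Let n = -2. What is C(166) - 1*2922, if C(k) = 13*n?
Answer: -2948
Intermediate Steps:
C(k) = -26 (C(k) = 13*(-2) = -26)
C(166) - 1*2922 = -26 - 1*2922 = -26 - 2922 = -2948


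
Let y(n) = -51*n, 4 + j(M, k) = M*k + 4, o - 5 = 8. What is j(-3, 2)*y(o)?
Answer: 3978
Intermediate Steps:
o = 13 (o = 5 + 8 = 13)
j(M, k) = M*k (j(M, k) = -4 + (M*k + 4) = -4 + (4 + M*k) = M*k)
j(-3, 2)*y(o) = (-3*2)*(-51*13) = -6*(-663) = 3978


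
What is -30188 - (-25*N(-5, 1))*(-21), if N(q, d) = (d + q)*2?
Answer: -25988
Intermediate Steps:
N(q, d) = 2*d + 2*q
-30188 - (-25*N(-5, 1))*(-21) = -30188 - (-25*(2*1 + 2*(-5)))*(-21) = -30188 - (-25*(2 - 10))*(-21) = -30188 - (-25*(-8))*(-21) = -30188 - 200*(-21) = -30188 - 1*(-4200) = -30188 + 4200 = -25988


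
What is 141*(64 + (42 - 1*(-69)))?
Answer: 24675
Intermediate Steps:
141*(64 + (42 - 1*(-69))) = 141*(64 + (42 + 69)) = 141*(64 + 111) = 141*175 = 24675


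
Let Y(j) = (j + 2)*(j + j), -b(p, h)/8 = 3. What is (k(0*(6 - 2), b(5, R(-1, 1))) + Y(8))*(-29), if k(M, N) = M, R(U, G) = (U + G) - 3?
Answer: -4640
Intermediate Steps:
R(U, G) = -3 + G + U (R(U, G) = (G + U) - 3 = -3 + G + U)
b(p, h) = -24 (b(p, h) = -8*3 = -24)
Y(j) = 2*j*(2 + j) (Y(j) = (2 + j)*(2*j) = 2*j*(2 + j))
(k(0*(6 - 2), b(5, R(-1, 1))) + Y(8))*(-29) = (0*(6 - 2) + 2*8*(2 + 8))*(-29) = (0*4 + 2*8*10)*(-29) = (0 + 160)*(-29) = 160*(-29) = -4640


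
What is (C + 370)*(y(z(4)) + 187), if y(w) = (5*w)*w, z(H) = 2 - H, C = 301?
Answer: 138897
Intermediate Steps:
y(w) = 5*w²
(C + 370)*(y(z(4)) + 187) = (301 + 370)*(5*(2 - 1*4)² + 187) = 671*(5*(2 - 4)² + 187) = 671*(5*(-2)² + 187) = 671*(5*4 + 187) = 671*(20 + 187) = 671*207 = 138897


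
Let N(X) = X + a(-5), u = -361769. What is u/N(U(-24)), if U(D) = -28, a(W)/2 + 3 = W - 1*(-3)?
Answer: 361769/38 ≈ 9520.2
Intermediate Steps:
a(W) = 2*W (a(W) = -6 + 2*(W - 1*(-3)) = -6 + 2*(W + 3) = -6 + 2*(3 + W) = -6 + (6 + 2*W) = 2*W)
N(X) = -10 + X (N(X) = X + 2*(-5) = X - 10 = -10 + X)
u/N(U(-24)) = -361769/(-10 - 28) = -361769/(-38) = -361769*(-1/38) = 361769/38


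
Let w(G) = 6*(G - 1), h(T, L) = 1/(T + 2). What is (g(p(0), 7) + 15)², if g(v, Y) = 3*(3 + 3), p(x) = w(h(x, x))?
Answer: 1089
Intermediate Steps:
h(T, L) = 1/(2 + T)
w(G) = -6 + 6*G (w(G) = 6*(-1 + G) = -6 + 6*G)
p(x) = -6 + 6/(2 + x)
g(v, Y) = 18 (g(v, Y) = 3*6 = 18)
(g(p(0), 7) + 15)² = (18 + 15)² = 33² = 1089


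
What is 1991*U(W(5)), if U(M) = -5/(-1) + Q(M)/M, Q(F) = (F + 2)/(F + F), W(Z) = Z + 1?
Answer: 91586/9 ≈ 10176.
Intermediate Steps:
W(Z) = 1 + Z
Q(F) = (2 + F)/(2*F) (Q(F) = (2 + F)/((2*F)) = (2 + F)*(1/(2*F)) = (2 + F)/(2*F))
U(M) = 5 + (2 + M)/(2*M²) (U(M) = -5/(-1) + ((2 + M)/(2*M))/M = -5*(-1) + (2 + M)/(2*M²) = 5 + (2 + M)/(2*M²))
1991*U(W(5)) = 1991*(5 + (1 + 5)⁻² + 1/(2*(1 + 5))) = 1991*(5 + 6⁻² + (½)/6) = 1991*(5 + 1/36 + (½)*(⅙)) = 1991*(5 + 1/36 + 1/12) = 1991*(46/9) = 91586/9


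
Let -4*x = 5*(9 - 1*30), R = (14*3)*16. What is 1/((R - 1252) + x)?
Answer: -4/2215 ≈ -0.0018059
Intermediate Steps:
R = 672 (R = 42*16 = 672)
x = 105/4 (x = -5*(9 - 1*30)/4 = -5*(9 - 30)/4 = -5*(-21)/4 = -¼*(-105) = 105/4 ≈ 26.250)
1/((R - 1252) + x) = 1/((672 - 1252) + 105/4) = 1/(-580 + 105/4) = 1/(-2215/4) = -4/2215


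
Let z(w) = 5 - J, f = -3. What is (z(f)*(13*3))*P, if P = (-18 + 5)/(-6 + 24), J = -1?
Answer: -169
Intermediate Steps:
z(w) = 6 (z(w) = 5 - 1*(-1) = 5 + 1 = 6)
P = -13/18 ≈ -0.72222
(z(f)*(13*3))*P = (6*(13*3))*(-13/18) = (6*39)*(-13/18) = 234*(-13/18) = -169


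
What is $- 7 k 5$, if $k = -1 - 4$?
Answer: $175$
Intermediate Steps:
$k = -5$
$- 7 k 5 = \left(-7\right) \left(-5\right) 5 = 35 \cdot 5 = 175$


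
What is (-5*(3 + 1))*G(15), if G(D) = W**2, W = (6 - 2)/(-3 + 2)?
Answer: -320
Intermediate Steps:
W = -4 (W = 4/(-1) = 4*(-1) = -4)
G(D) = 16 (G(D) = (-4)**2 = 16)
(-5*(3 + 1))*G(15) = -5*(3 + 1)*16 = -5*4*16 = -20*16 = -320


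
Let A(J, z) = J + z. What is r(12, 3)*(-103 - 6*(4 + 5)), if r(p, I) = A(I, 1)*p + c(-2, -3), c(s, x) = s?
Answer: -7222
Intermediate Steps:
r(p, I) = -2 + p*(1 + I) (r(p, I) = (I + 1)*p - 2 = (1 + I)*p - 2 = p*(1 + I) - 2 = -2 + p*(1 + I))
r(12, 3)*(-103 - 6*(4 + 5)) = (-2 + 12*(1 + 3))*(-103 - 6*(4 + 5)) = (-2 + 12*4)*(-103 - 6*9) = (-2 + 48)*(-103 - 54) = 46*(-157) = -7222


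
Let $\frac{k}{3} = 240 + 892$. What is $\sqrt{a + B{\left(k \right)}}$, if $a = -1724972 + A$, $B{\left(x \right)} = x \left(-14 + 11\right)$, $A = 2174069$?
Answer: $\sqrt{438909} \approx 662.5$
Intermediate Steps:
$k = 3396$ ($k = 3 \left(240 + 892\right) = 3 \cdot 1132 = 3396$)
$B{\left(x \right)} = - 3 x$ ($B{\left(x \right)} = x \left(-3\right) = - 3 x$)
$a = 449097$ ($a = -1724972 + 2174069 = 449097$)
$\sqrt{a + B{\left(k \right)}} = \sqrt{449097 - 10188} = \sqrt{438909}$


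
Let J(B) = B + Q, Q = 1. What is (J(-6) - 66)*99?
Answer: -7029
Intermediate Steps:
J(B) = 1 + B (J(B) = B + 1 = 1 + B)
(J(-6) - 66)*99 = ((1 - 6) - 66)*99 = (-5 - 66)*99 = -71*99 = -7029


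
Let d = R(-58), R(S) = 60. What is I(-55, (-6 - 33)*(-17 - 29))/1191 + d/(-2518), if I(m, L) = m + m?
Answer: -174220/1499469 ≈ -0.11619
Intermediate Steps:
d = 60
I(m, L) = 2*m
I(-55, (-6 - 33)*(-17 - 29))/1191 + d/(-2518) = (2*(-55))/1191 + 60/(-2518) = -110*1/1191 + 60*(-1/2518) = -110/1191 - 30/1259 = -174220/1499469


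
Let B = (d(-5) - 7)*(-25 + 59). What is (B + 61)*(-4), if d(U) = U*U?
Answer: -2692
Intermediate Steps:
d(U) = U²
B = 612 (B = ((-5)² - 7)*(-25 + 59) = (25 - 7)*34 = 18*34 = 612)
(B + 61)*(-4) = (612 + 61)*(-4) = 673*(-4) = -2692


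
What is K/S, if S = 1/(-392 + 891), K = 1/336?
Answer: 499/336 ≈ 1.4851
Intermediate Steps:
K = 1/336 ≈ 0.0029762
S = 1/499 ≈ 0.0020040
K/S = 1/(336*(1/499)) = (1/336)*499 = 499/336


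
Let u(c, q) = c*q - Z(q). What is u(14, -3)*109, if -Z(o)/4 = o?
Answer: -5886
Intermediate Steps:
Z(o) = -4*o
u(c, q) = 4*q + c*q (u(c, q) = c*q - (-4)*q = c*q + 4*q = 4*q + c*q)
u(14, -3)*109 = -3*(4 + 14)*109 = -3*18*109 = -54*109 = -5886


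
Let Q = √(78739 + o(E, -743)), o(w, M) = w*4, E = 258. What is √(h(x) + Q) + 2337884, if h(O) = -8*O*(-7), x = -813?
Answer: 2337884 + √(-45528 + √79771) ≈ 2.3379e+6 + 212.71*I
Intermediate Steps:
o(w, M) = 4*w
Q = √79771 (Q = √(78739 + 4*258) = √(78739 + 1032) = √79771 ≈ 282.44)
h(O) = 56*O
√(h(x) + Q) + 2337884 = √(56*(-813) + √79771) + 2337884 = √(-45528 + √79771) + 2337884 = 2337884 + √(-45528 + √79771)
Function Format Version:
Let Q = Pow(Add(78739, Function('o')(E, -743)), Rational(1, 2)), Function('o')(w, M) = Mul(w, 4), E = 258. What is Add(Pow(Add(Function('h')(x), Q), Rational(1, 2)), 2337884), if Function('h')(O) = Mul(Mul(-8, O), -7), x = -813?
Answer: Add(2337884, Pow(Add(-45528, Pow(79771, Rational(1, 2))), Rational(1, 2))) ≈ Add(2.3379e+6, Mul(212.71, I))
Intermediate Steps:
Function('o')(w, M) = Mul(4, w)
Q = Pow(79771, Rational(1, 2)) (Q = Pow(Add(78739, Mul(4, 258)), Rational(1, 2)) = Pow(Add(78739, 1032), Rational(1, 2)) = Pow(79771, Rational(1, 2)) ≈ 282.44)
Function('h')(O) = Mul(56, O)
Add(Pow(Add(Function('h')(x), Q), Rational(1, 2)), 2337884) = Add(Pow(Add(Mul(56, -813), Pow(79771, Rational(1, 2))), Rational(1, 2)), 2337884) = Add(Pow(Add(-45528, Pow(79771, Rational(1, 2))), Rational(1, 2)), 2337884) = Add(2337884, Pow(Add(-45528, Pow(79771, Rational(1, 2))), Rational(1, 2)))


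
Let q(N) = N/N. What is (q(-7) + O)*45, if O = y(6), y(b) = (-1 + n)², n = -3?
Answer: 765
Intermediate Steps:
q(N) = 1
y(b) = 16 (y(b) = (-1 - 3)² = (-4)² = 16)
O = 16
(q(-7) + O)*45 = (1 + 16)*45 = 17*45 = 765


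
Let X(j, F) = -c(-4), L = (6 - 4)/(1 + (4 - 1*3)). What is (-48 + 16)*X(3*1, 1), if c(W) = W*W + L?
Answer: 544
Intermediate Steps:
L = 1 (L = 2/(1 + (4 - 3)) = 2/(1 + 1) = 2/2 = 2*(1/2) = 1)
c(W) = 1 + W**2 (c(W) = W*W + 1 = W**2 + 1 = 1 + W**2)
X(j, F) = -17 (X(j, F) = -(1 + (-4)**2) = -(1 + 16) = -1*17 = -17)
(-48 + 16)*X(3*1, 1) = (-48 + 16)*(-17) = -32*(-17) = 544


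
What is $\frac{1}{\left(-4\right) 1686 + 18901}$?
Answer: $\frac{1}{12157} \approx 8.2257 \cdot 10^{-5}$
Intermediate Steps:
$\frac{1}{\left(-4\right) 1686 + 18901} = \frac{1}{-6744 + 18901} = \frac{1}{12157}$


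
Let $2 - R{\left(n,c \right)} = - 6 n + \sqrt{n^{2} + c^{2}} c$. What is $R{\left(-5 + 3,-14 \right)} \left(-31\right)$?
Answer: $310 - 4340 \sqrt{2} \approx -5827.7$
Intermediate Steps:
$R{\left(n,c \right)} = 2 + 6 n - c \sqrt{c^{2} + n^{2}}$ ($R{\left(n,c \right)} = 2 - \left(- 6 n + \sqrt{n^{2} + c^{2}} c\right) = 2 - \left(- 6 n + \sqrt{c^{2} + n^{2}} c\right) = 2 - \left(- 6 n + c \sqrt{c^{2} + n^{2}}\right) = 2 + 6 n - c \sqrt{c^{2} + n^{2}}$)
$R{\left(-5 + 3,-14 \right)} \left(-31\right) = \left(2 + 6 \left(-5 + 3\right) - - 14 \sqrt{\left(-14\right)^{2} + \left(-5 + 3\right)^{2}}\right) \left(-31\right) = \left(2 + 6 \left(-2\right) - - 14 \sqrt{196 + \left(-2\right)^{2}}\right) \left(-31\right) = \left(2 - 12 - - 14 \sqrt{196 + 4}\right) \left(-31\right) = \left(2 - 12 - - 14 \sqrt{200}\right) \left(-31\right) = \left(2 - 12 - - 14 \cdot 10 \sqrt{2}\right) \left(-31\right) = \left(2 - 12 + 140 \sqrt{2}\right) \left(-31\right) = \left(-10 + 140 \sqrt{2}\right) \left(-31\right) = 310 - 4340 \sqrt{2}$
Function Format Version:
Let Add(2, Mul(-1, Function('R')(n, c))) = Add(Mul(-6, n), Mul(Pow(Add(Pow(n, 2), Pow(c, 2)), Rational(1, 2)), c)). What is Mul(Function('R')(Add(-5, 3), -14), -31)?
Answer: Add(310, Mul(-4340, Pow(2, Rational(1, 2)))) ≈ -5827.7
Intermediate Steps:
Function('R')(n, c) = Add(2, Mul(6, n), Mul(-1, c, Pow(Add(Pow(c, 2), Pow(n, 2)), Rational(1, 2)))) (Function('R')(n, c) = Add(2, Mul(-1, Add(Mul(-6, n), Mul(Pow(Add(Pow(n, 2), Pow(c, 2)), Rational(1, 2)), c)))) = Add(2, Mul(-1, Add(Mul(-6, n), Mul(Pow(Add(Pow(c, 2), Pow(n, 2)), Rational(1, 2)), c)))) = Add(2, Mul(-1, Add(Mul(-6, n), Mul(c, Pow(Add(Pow(c, 2), Pow(n, 2)), Rational(1, 2)))))) = Add(2, Add(Mul(6, n), Mul(-1, c, Pow(Add(Pow(c, 2), Pow(n, 2)), Rational(1, 2))))) = Add(2, Mul(6, n), Mul(-1, c, Pow(Add(Pow(c, 2), Pow(n, 2)), Rational(1, 2)))))
Mul(Function('R')(Add(-5, 3), -14), -31) = Mul(Add(2, Mul(6, Add(-5, 3)), Mul(-1, -14, Pow(Add(Pow(-14, 2), Pow(Add(-5, 3), 2)), Rational(1, 2)))), -31) = Mul(Add(2, Mul(6, -2), Mul(-1, -14, Pow(Add(196, Pow(-2, 2)), Rational(1, 2)))), -31) = Mul(Add(2, -12, Mul(-1, -14, Pow(Add(196, 4), Rational(1, 2)))), -31) = Mul(Add(2, -12, Mul(-1, -14, Pow(200, Rational(1, 2)))), -31) = Mul(Add(2, -12, Mul(-1, -14, Mul(10, Pow(2, Rational(1, 2))))), -31) = Mul(Add(2, -12, Mul(140, Pow(2, Rational(1, 2)))), -31) = Mul(Add(-10, Mul(140, Pow(2, Rational(1, 2)))), -31) = Add(310, Mul(-4340, Pow(2, Rational(1, 2))))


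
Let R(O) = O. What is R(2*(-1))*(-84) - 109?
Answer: 59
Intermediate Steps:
R(2*(-1))*(-84) - 109 = (2*(-1))*(-84) - 109 = -2*(-84) - 109 = 168 - 109 = 59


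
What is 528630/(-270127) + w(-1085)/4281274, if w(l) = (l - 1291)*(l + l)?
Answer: -435228336390/578243850899 ≈ -0.75267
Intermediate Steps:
w(l) = 2*l*(-1291 + l) (w(l) = (-1291 + l)*(2*l) = 2*l*(-1291 + l))
528630/(-270127) + w(-1085)/4281274 = 528630/(-270127) + (2*(-1085)*(-1291 - 1085))/4281274 = 528630*(-1/270127) + (2*(-1085)*(-2376))*(1/4281274) = -528630/270127 + 5155920*(1/4281274) = -528630/270127 + 2577960/2140637 = -435228336390/578243850899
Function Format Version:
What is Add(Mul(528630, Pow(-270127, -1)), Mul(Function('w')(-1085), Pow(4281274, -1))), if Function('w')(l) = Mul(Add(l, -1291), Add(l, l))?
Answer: Rational(-435228336390, 578243850899) ≈ -0.75267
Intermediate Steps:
Function('w')(l) = Mul(2, l, Add(-1291, l)) (Function('w')(l) = Mul(Add(-1291, l), Mul(2, l)) = Mul(2, l, Add(-1291, l)))
Add(Mul(528630, Pow(-270127, -1)), Mul(Function('w')(-1085), Pow(4281274, -1))) = Add(Mul(528630, Pow(-270127, -1)), Mul(Mul(2, -1085, Add(-1291, -1085)), Pow(4281274, -1))) = Add(Mul(528630, Rational(-1, 270127)), Mul(Mul(2, -1085, -2376), Rational(1, 4281274))) = Add(Rational(-528630, 270127), Mul(5155920, Rational(1, 4281274))) = Add(Rational(-528630, 270127), Rational(2577960, 2140637)) = Rational(-435228336390, 578243850899)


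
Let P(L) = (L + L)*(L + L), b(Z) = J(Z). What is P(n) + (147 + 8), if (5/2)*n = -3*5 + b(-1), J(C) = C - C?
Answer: 299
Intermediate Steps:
J(C) = 0
b(Z) = 0
n = -6 (n = 2*(-3*5 + 0)/5 = 2*(-15 + 0)/5 = (2/5)*(-15) = -6)
P(L) = 4*L**2 (P(L) = (2*L)*(2*L) = 4*L**2)
P(n) + (147 + 8) = 4*(-6)**2 + (147 + 8) = 4*36 + 155 = 144 + 155 = 299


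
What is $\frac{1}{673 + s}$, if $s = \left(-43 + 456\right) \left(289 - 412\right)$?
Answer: $- \frac{1}{50126} \approx -1.995 \cdot 10^{-5}$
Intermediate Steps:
$s = -50799$ ($s = 413 \left(-123\right) = -50799$)
$\frac{1}{673 + s} = \frac{1}{673 - 50799} = \frac{1}{-50126} = - \frac{1}{50126}$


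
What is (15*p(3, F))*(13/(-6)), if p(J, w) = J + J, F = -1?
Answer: -195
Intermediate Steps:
p(J, w) = 2*J
(15*p(3, F))*(13/(-6)) = (15*(2*3))*(13/(-6)) = (15*6)*(13*(-1/6)) = 90*(-13/6) = -195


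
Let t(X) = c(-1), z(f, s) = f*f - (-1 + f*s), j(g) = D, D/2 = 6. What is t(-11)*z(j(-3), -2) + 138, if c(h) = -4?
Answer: -538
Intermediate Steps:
D = 12 (D = 2*6 = 12)
j(g) = 12
z(f, s) = 1 + f² - f*s (z(f, s) = f² + (1 - f*s) = 1 + f² - f*s)
t(X) = -4
t(-11)*z(j(-3), -2) + 138 = -4*(1 + 12² - 1*12*(-2)) + 138 = -4*(1 + 144 + 24) + 138 = -4*169 + 138 = -676 + 138 = -538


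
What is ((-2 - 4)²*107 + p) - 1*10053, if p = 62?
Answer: -6139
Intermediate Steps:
((-2 - 4)²*107 + p) - 1*10053 = ((-2 - 4)²*107 + 62) - 1*10053 = ((-6)²*107 + 62) - 10053 = (36*107 + 62) - 10053 = (3852 + 62) - 10053 = 3914 - 10053 = -6139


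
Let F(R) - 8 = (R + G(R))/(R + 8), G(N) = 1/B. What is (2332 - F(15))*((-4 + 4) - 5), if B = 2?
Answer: -534365/46 ≈ -11617.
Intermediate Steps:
G(N) = ½ (G(N) = 1/2 = ½)
F(R) = 8 + (½ + R)/(8 + R) (F(R) = 8 + (R + ½)/(R + 8) = 8 + (½ + R)/(8 + R))
(2332 - F(15))*((-4 + 4) - 5) = (2332 - 3*(43 + 6*15)/(2*(8 + 15)))*((-4 + 4) - 5) = (2332 - 3*(43 + 90)/(2*23))*(0 - 5) = (2332 - 3*133/(2*23))*(-5) = (2332 - 1*399/46)*(-5) = (2332 - 399/46)*(-5) = (106873/46)*(-5) = -534365/46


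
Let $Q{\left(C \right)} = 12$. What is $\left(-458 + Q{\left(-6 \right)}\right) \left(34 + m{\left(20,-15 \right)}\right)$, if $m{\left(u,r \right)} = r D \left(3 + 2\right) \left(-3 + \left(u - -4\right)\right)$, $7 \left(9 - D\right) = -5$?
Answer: $6808636$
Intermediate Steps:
$D = \frac{68}{7}$ ($D = 9 - - \frac{5}{7} = 9 + \frac{5}{7} = \frac{68}{7} \approx 9.7143$)
$m{\left(u,r \right)} = \frac{68 r \left(5 + 5 u\right)}{7}$ ($m{\left(u,r \right)} = r \frac{68}{7} \left(3 + 2\right) \left(-3 + \left(u - -4\right)\right) = \frac{68 r}{7} \cdot 5 \left(-3 + \left(u + 4\right)\right) = \frac{68 r}{7} \cdot 5 \left(-3 + \left(4 + u\right)\right) = \frac{68 r}{7} \cdot 5 \left(1 + u\right) = \frac{68 r}{7} \left(5 + 5 u\right) = \frac{68 r \left(5 + 5 u\right)}{7}$)
$\left(-458 + Q{\left(-6 \right)}\right) \left(34 + m{\left(20,-15 \right)}\right) = \left(-458 + 12\right) \left(34 + \frac{340}{7} \left(-15\right) \left(1 + 20\right)\right) = - 446 \left(34 + \frac{340}{7} \left(-15\right) 21\right) = - 446 \left(34 - 15300\right) = \left(-446\right) \left(-15266\right) = 6808636$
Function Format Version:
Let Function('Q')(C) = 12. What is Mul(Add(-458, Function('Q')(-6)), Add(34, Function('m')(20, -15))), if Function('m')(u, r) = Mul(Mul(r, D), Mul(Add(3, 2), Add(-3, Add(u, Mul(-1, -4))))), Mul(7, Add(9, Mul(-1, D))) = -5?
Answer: 6808636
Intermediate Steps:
D = Rational(68, 7) (D = Add(9, Mul(Rational(-1, 7), -5)) = Add(9, Rational(5, 7)) = Rational(68, 7) ≈ 9.7143)
Function('m')(u, r) = Mul(Rational(68, 7), r, Add(5, Mul(5, u))) (Function('m')(u, r) = Mul(Mul(r, Rational(68, 7)), Mul(Add(3, 2), Add(-3, Add(u, Mul(-1, -4))))) = Mul(Mul(Rational(68, 7), r), Mul(5, Add(-3, Add(u, 4)))) = Mul(Mul(Rational(68, 7), r), Mul(5, Add(-3, Add(4, u)))) = Mul(Mul(Rational(68, 7), r), Mul(5, Add(1, u))) = Mul(Mul(Rational(68, 7), r), Add(5, Mul(5, u))) = Mul(Rational(68, 7), r, Add(5, Mul(5, u))))
Mul(Add(-458, Function('Q')(-6)), Add(34, Function('m')(20, -15))) = Mul(Add(-458, 12), Add(34, Mul(Rational(340, 7), -15, Add(1, 20)))) = Mul(-446, Add(34, Mul(Rational(340, 7), -15, 21))) = Mul(-446, Add(34, -15300)) = Mul(-446, -15266) = 6808636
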